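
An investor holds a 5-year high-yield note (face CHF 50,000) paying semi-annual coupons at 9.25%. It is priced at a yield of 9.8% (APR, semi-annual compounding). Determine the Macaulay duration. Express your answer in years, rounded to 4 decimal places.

Periodic yield y = 0.049. Discount each cash flow and weight by its period:
  t   CF        PV=CF/(1+0.049)^t    t·PV
  1     2,312.50     2,204.4805     2,204.4805
  2     2,312.50     2,101.5066     4,203.0133
  3     2,312.50     2,003.3428     6,010.0285
  4     2,312.50     1,909.7644     7,639.0575
  5     2,312.50     1,820.5571     9,102.7854
  6     2,312.50     1,735.5168    10,413.1006
  7     2,312.50     1,654.4488    11,581.1414
  8     2,312.50     1,577.1676    12,617.3405
  9     2,312.50     1,503.4962    13,531.4662
  10   52,312.50    32,422.8057   324,228.0568
  Σ                 48,933.0864   401,530.4706
Price P = Σ PV = 48,933.0864.
Macaulay duration = Σ(t·PV) / P = 401,530.4706 / 48,933.0864 = 8.20570 half-year periods.
In years: 8.20570 / 2 = 4.10285 years.

4.1029 years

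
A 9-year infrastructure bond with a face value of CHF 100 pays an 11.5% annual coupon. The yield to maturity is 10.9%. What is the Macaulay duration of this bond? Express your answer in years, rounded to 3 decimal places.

6.105 years

Periodic yield y = 0.109. Discount each cash flow and weight by its year:
  t   CF        PV=CF/(1+0.109)^t    t·PV
  1        11.50        10.3697        10.3697
  2        11.50         9.3505        18.7010
  3        11.50         8.4315        25.2944
  4        11.50         7.6028        30.4111
  5        11.50         6.8555        34.2776
  6        11.50         6.1817        37.0903
  7        11.50         5.5741        39.0189
  8        11.50         5.0263        40.2101
  9       111.50        43.9431       395.4881
  Σ                    103.3352       630.8612
Price P = Σ PV = 103.3352.
Macaulay duration = Σ(t·PV) / P = 630.8612 / 103.3352 = 6.10500 years.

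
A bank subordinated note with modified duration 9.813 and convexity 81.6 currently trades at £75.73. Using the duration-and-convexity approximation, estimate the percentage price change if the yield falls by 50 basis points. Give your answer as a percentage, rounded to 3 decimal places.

Duration effect: -D_mod·Δy = -9.813 × (-0.005) = +0.049065
Convexity effect: ½·C·(Δy)² = 0.5 × 81.6 × (-0.005)² = +0.0010200
ΔP/P ≈ +0.049065 + 0.0010200 = +0.050085
= +5.0085%.

+5.009%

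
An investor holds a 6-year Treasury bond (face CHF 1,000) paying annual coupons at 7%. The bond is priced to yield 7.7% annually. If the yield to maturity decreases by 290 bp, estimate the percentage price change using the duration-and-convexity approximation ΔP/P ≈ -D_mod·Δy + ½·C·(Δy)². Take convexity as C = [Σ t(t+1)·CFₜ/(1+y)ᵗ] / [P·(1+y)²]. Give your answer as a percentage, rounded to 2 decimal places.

+14.90%

With y = 0.077:
  t   CF        PV=CF/(1+0.077)^t    t·PV        t(t+1)·PV
  1        70.00        64.9954        64.9954         129.9907
  2        70.00        60.3485       120.6970         362.0911
  3        70.00        56.0339       168.1017         672.4069
  4        70.00        52.0278       208.1111       1,040.5554
  5        70.00        48.3081       241.5403       1,449.2416
  6     1,070.00       685.6296     4,113.7776      28,796.4431
  Σ                    967.3432     4,917.2231      32,450.7289
P = 967.3432; D_Mac = 5.08322 yrs; D_mod = 4.71980 yrs; C = 28.92094.
Duration effect: -4.71980 × (-0.029) = +0.136874
Convexity effect: 0.5 × 28.92094 × (-0.029)² = +0.0121613
ΔP/P ≈ +0.136874 + 0.0121613 = +0.149035 = +14.9035%.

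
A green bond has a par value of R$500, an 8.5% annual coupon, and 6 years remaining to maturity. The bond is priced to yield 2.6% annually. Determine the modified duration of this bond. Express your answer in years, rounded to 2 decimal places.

Periodic yield y = 0.026. First find Macaulay duration:
  t   CF        PV=CF/(1+0.026)^t    t·PV
  1        42.50        41.4230        41.4230
  2        42.50        40.3733        80.7466
  3        42.50        39.3502       118.0506
  4        42.50        38.3530       153.4121
  5        42.50        37.3811       186.9055
  6       542.50       465.0671     2,790.4023
  Σ                    661.9477     3,370.9401
P = 661.9477; Macaulay duration = 3,370.9401 / 661.9477 = 5.09246 years.
Modified duration = D_Mac / (1 + y) = 5.09246 / 1.026 = 4.96341 years.

4.96 years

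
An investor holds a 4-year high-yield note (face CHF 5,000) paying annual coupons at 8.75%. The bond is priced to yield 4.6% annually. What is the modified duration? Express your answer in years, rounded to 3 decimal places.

3.418 years

Periodic yield y = 0.046. First find Macaulay duration:
  t   CF        PV=CF/(1+0.046)^t    t·PV
  1       437.50       418.2600       418.2600
  2       437.50       399.8662       799.7324
  3       437.50       382.2813     1,146.8438
  4     5,437.50     4,542.2657    18,169.0627
  Σ                  5,742.6732    20,533.8989
P = 5,742.6732; Macaulay duration = 20,533.8989 / 5,742.6732 = 3.57567 years.
Modified duration = D_Mac / (1 + y) = 3.57567 / 1.046 = 3.41842 years.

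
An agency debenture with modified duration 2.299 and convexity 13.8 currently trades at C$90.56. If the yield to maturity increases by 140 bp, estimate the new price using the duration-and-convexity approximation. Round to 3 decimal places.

Duration effect: -D_mod·Δy = -2.299 × (+0.014) = -0.032186
Convexity effect: ½·C·(Δy)² = 0.5 × 13.8 × (0.014)² = +0.0013524
ΔP/P ≈ -0.032186 + 0.0013524 = -0.0308336
New price ≈ 90.56 × (1 - 0.0308336) = 87.767709184.

C$87.768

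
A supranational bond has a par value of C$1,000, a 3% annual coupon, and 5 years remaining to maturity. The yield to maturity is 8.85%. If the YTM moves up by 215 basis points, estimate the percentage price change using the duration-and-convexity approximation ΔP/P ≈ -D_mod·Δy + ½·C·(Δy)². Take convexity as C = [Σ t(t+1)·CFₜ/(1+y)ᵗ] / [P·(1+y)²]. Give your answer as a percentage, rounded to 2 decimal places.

-8.69%

With y = 0.0885:
  t   CF        PV=CF/(1+0.0885)^t    t·PV        t(t+1)·PV
  1        30.00        27.5609        27.5609          55.1217
  2        30.00        25.3200        50.6401         151.9202
  3        30.00        23.2614        69.7842         279.1369
  4        30.00        21.3701        85.4806         427.4030
  5     1,030.00       674.0546     3,370.2729      20,221.6371
  Σ                    771.5670     3,603.7386      21,135.2189
P = 771.5670; D_Mac = 4.67067 yrs; D_mod = 4.29093 yrs; C = 23.11938.
Duration effect: -4.29093 × (+0.0215) = -0.092255
Convexity effect: 0.5 × 23.11938 × (0.0215)² = +0.0053435
ΔP/P ≈ -0.092255 + 0.0053435 = -0.086911 = -8.6911%.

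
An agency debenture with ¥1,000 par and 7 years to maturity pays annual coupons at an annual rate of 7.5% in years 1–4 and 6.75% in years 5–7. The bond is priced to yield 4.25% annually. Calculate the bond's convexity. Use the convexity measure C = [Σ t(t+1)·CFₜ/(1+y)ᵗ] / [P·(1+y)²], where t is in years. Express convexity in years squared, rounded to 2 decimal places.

40.03

With y = 0.0425:
  t   CF        PV=CF/(1+0.0425)^t    t·PV        t(t+1)·PV
  1        75.00        71.9424        71.9424         143.8849
  2        75.00        69.0095       138.0191         414.0572
  3        75.00        66.1962       198.5886         794.3544
  4        75.00        63.4976       253.9902       1,269.9511
  5        67.50        54.8180       274.0902       1,644.5410
  6        67.50        52.5832       315.4995       2,208.4963
  7     1,067.50       797.6924     5,583.8466      44,670.7727
  Σ                  1,175.7394     6,835.9766      51,146.0578
P = 1,175.7394.
Convexity = Σ t(t+1)·PV / [P·(1+y)²] = 51,146.0578 / (1,175.7394 × 1.086806) = 40.02662.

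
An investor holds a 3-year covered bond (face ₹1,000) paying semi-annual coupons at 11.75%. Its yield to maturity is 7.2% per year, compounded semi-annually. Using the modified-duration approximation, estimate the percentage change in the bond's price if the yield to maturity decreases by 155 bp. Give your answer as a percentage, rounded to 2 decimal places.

Periodic yield y = 0.036. Modified duration first:
  t   CF        PV=CF/(1+0.036)^t    t·PV
  1        58.75        56.7085        56.7085
  2        58.75        54.7379       109.4759
  3        58.75        52.8358       158.5075
  4        58.75        50.9998       203.9994
  5        58.75        49.2276       246.1382
  6     1,058.75       856.3176     5,137.9058
  Σ                  1,120.8274     5,912.7353
P = 1,120.8274; D_Mac = 5.27533 half-year periods = 2.63767 yrs; D_mod = 2.63767/(1+0.036) = 2.54601 yrs.
ΔP/P ≈ -D_mod · Δy = -2.54601 × (-0.0155) = +0.039463 = +3.9463%.

+3.95%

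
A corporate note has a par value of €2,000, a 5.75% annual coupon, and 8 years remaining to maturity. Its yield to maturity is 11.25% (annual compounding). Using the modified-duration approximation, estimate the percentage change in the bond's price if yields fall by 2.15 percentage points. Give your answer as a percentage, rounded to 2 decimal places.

+12.27%

Periodic yield y = 0.1125. Modified duration first:
  t   CF        PV=CF/(1+0.1125)^t    t·PV
  1       115.00       103.3708       103.3708
  2       115.00        92.9176       185.8351
  3       115.00        83.5214       250.5642
  4       115.00        75.0754       300.3017
  5       115.00        67.4835       337.4176
  6       115.00        60.6593       363.9561
  7       115.00        54.5253       381.6768
  8     2,115.00       901.3848     7,211.0781
  Σ                  1,438.9381     9,134.2004
P = 1,438.9381; D_Mac = 6.34788 yrs; D_mod = 6.34788/(1+0.1125) = 5.70596 yrs.
ΔP/P ≈ -D_mod · Δy = -5.70596 × (-0.0215) = +0.122678 = +12.2678%.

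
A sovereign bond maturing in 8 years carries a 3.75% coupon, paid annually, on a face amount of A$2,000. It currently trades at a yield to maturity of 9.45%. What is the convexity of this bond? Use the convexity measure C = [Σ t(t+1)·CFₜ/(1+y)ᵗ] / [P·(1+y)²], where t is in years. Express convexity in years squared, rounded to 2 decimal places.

With y = 0.0945:
  t   CF        PV=CF/(1+0.0945)^t    t·PV        t(t+1)·PV
  1        75.00        68.5244        68.5244         137.0489
  2        75.00        62.6080       125.2160         375.6479
  3        75.00        57.2024       171.6071         686.4283
  4        75.00        52.2635       209.0539       1,045.2693
  5        75.00        47.7510       238.7550       1,432.5299
  6        75.00        43.6281       261.7688       1,832.3818
  7        75.00        39.8612       279.0287       2,232.2299
  8     2,075.00     1,007.6089     8,060.8708      72,547.8373
  Σ                  1,379.4475     9,414.8247      80,289.3733
P = 1,379.4475.
Convexity = Σ t(t+1)·PV / [P·(1+y)²] = 80,289.3733 / (1,379.4475 × 1.197930) = 48.58714.

48.59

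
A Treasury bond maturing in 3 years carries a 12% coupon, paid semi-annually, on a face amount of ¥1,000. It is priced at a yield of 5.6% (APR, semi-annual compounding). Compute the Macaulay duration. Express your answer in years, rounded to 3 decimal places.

Periodic yield y = 0.028. Discount each cash flow and weight by its period:
  t   CF        PV=CF/(1+0.028)^t    t·PV
  1        60.00        58.3658        58.3658
  2        60.00        56.7760       113.5521
  3        60.00        55.2296       165.6888
  4        60.00        53.7253       214.9012
  5        60.00        52.2620       261.3098
  6     1,060.00       898.1465     5,388.8789
  Σ                  1,174.5051     6,202.6965
Price P = Σ PV = 1,174.5051.
Macaulay duration = Σ(t·PV) / P = 6,202.6965 / 1,174.5051 = 5.28111 half-year periods.
In years: 5.28111 / 2 = 2.64056 years.

2.641 years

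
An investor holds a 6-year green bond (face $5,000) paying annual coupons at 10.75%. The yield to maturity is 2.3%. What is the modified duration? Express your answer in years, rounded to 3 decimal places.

Periodic yield y = 0.023. First find Macaulay duration:
  t   CF        PV=CF/(1+0.023)^t    t·PV
  1       537.50       525.4154       525.4154
  2       537.50       513.6026     1,027.2052
  3       537.50       502.0553     1,506.1659
  4       537.50       490.7677     1,963.0706
  5       537.50       479.7338     2,398.6689
  6     5,537.50     4,831.2547    28,987.5284
  Σ                  7,342.8295    36,408.0545
P = 7,342.8295; Macaulay duration = 36,408.0545 / 7,342.8295 = 4.95831 years.
Modified duration = D_Mac / (1 + y) = 4.95831 / 1.023 = 4.84684 years.

4.847 years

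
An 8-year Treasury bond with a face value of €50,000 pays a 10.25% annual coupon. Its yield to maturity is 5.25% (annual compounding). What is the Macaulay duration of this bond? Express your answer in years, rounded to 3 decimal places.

Periodic yield y = 0.0525. Discount each cash flow and weight by its year:
  t   CF        PV=CF/(1+0.0525)^t    t·PV
  1     5,125.00     4,869.3587     4,869.3587
  2     5,125.00     4,626.4690     9,252.9381
  3     5,125.00     4,395.6951    13,187.0852
  4     5,125.00     4,176.4324    16,705.7294
  5     5,125.00     3,968.1068    19,840.5338
  6     5,125.00     3,770.1727    22,621.0361
  7     5,125.00     3,582.1118    25,074.7827
  8    55,125.00    36,607.6429   292,861.1432
  Σ                 65,995.9893   404,412.6072
Price P = Σ PV = 65,995.9893.
Macaulay duration = Σ(t·PV) / P = 404,412.6072 / 65,995.9893 = 6.12784 years.

6.128 years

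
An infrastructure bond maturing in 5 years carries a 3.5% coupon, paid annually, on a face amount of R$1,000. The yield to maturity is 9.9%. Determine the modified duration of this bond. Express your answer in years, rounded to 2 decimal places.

4.20 years

Periodic yield y = 0.099. First find Macaulay duration:
  t   CF        PV=CF/(1+0.099)^t    t·PV
  1        35.00        31.8471        31.8471
  2        35.00        28.9783        57.9566
  3        35.00        26.3679        79.1036
  4        35.00        23.9926        95.9704
  5     1,035.00       645.5827     3,227.9135
  Σ                    756.7686     3,492.7912
P = 756.7686; Macaulay duration = 3,492.7912 / 756.7686 = 4.61540 years.
Modified duration = D_Mac / (1 + y) = 4.61540 / 1.099 = 4.19964 years.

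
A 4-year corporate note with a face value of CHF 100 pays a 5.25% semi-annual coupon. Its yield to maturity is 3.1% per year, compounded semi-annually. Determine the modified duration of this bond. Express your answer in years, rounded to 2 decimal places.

3.62 years

Periodic yield y = 0.0155. First find Macaulay duration:
  t   CF        PV=CF/(1+0.0155)^t    t·PV
  1        2.625         2.5849         2.5849
  2        2.625         2.5455         5.0910
  3        2.625         2.5066         7.5199
  4        2.625         2.4684         9.8735
  5        2.625         2.4307        12.1535
  6        2.625         2.3936        14.3615
  7        2.625         2.3571        16.4994
  8      102.625        90.7431       725.9450
  Σ                    108.0299       794.0286
P = 108.0299; Macaulay duration = 794.0286 / 108.0299 = 7.35008 half-year periods = 3.67504 years.
Modified duration = D_Mac / (1 + y) = 3.67504 / 1.0155 = 3.61895 years.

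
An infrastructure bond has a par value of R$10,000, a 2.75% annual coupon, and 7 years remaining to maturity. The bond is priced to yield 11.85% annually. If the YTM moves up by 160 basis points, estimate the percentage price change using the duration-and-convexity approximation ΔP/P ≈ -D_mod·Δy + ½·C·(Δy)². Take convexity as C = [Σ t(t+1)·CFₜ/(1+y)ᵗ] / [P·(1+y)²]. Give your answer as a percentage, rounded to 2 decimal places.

With y = 0.1185:
  t   CF        PV=CF/(1+0.1185)^t    t·PV        t(t+1)·PV
  1       275.00       245.8650       245.8650         491.7300
  2       275.00       219.8167       439.6334       1,318.9003
  3       275.00       196.5281       589.5844       2,358.3376
  4       275.00       175.7069       702.8275       3,514.1374
  5       275.00       157.0915       785.4576       4,712.7457
  6       275.00       140.4484       842.6903       5,898.8324
  7    10,275.00     4,691.6965    32,841.8756     262,735.0047
  Σ                  5,827.1531    36,447.9338     281,029.6880
P = 5,827.1531; D_Mac = 6.25484 yrs; D_mod = 5.59217 yrs; C = 38.54995.
Duration effect: -5.59217 × (+0.016) = -0.089475
Convexity effect: 0.5 × 38.54995 × (0.016)² = +0.0049344
ΔP/P ≈ -0.089475 + 0.0049344 = -0.084540 = -8.4540%.

-8.45%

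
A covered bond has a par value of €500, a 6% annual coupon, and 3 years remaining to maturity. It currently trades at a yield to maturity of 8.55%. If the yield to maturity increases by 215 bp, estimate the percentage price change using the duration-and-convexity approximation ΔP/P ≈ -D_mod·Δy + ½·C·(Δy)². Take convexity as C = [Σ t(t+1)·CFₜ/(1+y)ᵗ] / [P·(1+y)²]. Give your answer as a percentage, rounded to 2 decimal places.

-5.38%

With y = 0.0855:
  t   CF        PV=CF/(1+0.0855)^t    t·PV        t(t+1)·PV
  1        30.00        27.6370        27.6370          55.2741
  2        30.00        25.4602        50.9204         152.7611
  3       530.00       414.3682     1,243.1045       4,972.4180
  Σ                    467.4654     1,321.6619       5,180.4532
P = 467.4654; D_Mac = 2.82729 yrs; D_mod = 2.60460 yrs; C = 9.40500.
Duration effect: -2.60460 × (+0.0215) = -0.055999
Convexity effect: 0.5 × 9.40500 × (0.0215)² = +0.0021737
ΔP/P ≈ -0.055999 + 0.0021737 = -0.053825 = -5.3825%.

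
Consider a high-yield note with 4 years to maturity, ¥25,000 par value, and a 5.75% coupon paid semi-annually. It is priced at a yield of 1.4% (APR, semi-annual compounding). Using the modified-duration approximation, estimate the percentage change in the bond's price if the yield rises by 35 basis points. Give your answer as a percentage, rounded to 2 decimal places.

-1.27%

Periodic yield y = 0.007. Modified duration first:
  t   CF        PV=CF/(1+0.007)^t    t·PV
  1       718.75       713.7537       713.7537
  2       718.75       708.7922     1,417.5844
  3       718.75       703.8651     2,111.5954
  4       718.75       698.9723     2,795.8893
  5       718.75       694.1135     3,470.5676
  6       718.75       689.2885     4,135.7310
  7       718.75       684.4970     4,791.4792
  8    25,718.75    24,322.8293   194,582.6347
  Σ                 29,216.1117   214,019.2352
P = 29,216.1117; D_Mac = 7.32538 half-year periods = 3.66269 yrs; D_mod = 3.66269/(1+0.007) = 3.63723 yrs.
ΔP/P ≈ -D_mod · Δy = -3.63723 × (+0.0035) = -0.012730 = -1.2730%.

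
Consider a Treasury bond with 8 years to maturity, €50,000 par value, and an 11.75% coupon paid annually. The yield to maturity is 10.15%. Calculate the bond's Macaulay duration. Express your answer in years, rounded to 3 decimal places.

5.700 years

Periodic yield y = 0.1015. Discount each cash flow and weight by its year:
  t   CF        PV=CF/(1+0.1015)^t    t·PV
  1     5,875.00     5,333.6360     5,333.6360
  2     5,875.00     4,842.1570     9,684.3140
  3     5,875.00     4,395.9664    13,187.8993
  4     5,875.00     3,990.8910    15,963.5639
  5     5,875.00     3,623.1421    18,115.7103
  6     5,875.00     3,289.2801    19,735.6808
  7     5,875.00     2,986.1826    20,903.2782
  8    55,875.00    25,783.4794   206,267.8355
  Σ                 54,244.7346   309,191.9180
Price P = Σ PV = 54,244.7346.
Macaulay duration = Σ(t·PV) / P = 309,191.9180 / 54,244.7346 = 5.69994 years.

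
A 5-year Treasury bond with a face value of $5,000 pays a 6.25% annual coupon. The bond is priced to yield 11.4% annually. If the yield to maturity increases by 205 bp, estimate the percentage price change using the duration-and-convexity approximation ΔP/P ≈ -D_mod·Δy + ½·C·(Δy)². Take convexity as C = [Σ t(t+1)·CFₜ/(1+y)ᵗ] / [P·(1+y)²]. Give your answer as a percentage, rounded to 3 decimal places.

With y = 0.114:
  t   CF        PV=CF/(1+0.114)^t    t·PV        t(t+1)·PV
  1       312.50       280.5206       280.5206         561.0413
  2       312.50       251.8139       503.6277       1,510.8832
  3       312.50       226.0448       678.1343       2,712.5372
  4       312.50       202.9127       811.6509       4,058.2543
  5     5,312.50     3,096.5136    15,482.5679      92,895.4074
  Σ                  4,057.8056    17,756.5014     101,738.1233
P = 4,057.8056; D_Mac = 4.37589 yrs; D_mod = 3.92809 yrs; C = 20.20329.
Duration effect: -3.92809 × (+0.0205) = -0.080526
Convexity effect: 0.5 × 20.20329 × (0.0205)² = +0.0042452
ΔP/P ≈ -0.080526 + 0.0042452 = -0.076281 = -7.6281%.

-7.628%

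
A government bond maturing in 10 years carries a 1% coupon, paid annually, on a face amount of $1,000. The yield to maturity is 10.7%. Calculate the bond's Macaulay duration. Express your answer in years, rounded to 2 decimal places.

Periodic yield y = 0.107. Discount each cash flow and weight by its year:
  t   CF        PV=CF/(1+0.107)^t    t·PV
  1        10.00         9.0334         9.0334
  2        10.00         8.1603        16.3205
  3        10.00         7.3715        22.1146
  4        10.00         6.6590        26.6360
  5        10.00         6.0154        30.0768
  6        10.00         5.4339        32.6036
  7        10.00         4.9087        34.3609
  8        10.00         4.4342        35.4739
  9        10.00         4.0056        36.0507
  10    1,010.00       365.4645     3,654.6447
  Σ                    421.4866     3,897.3152
Price P = Σ PV = 421.4866.
Macaulay duration = Σ(t·PV) / P = 3,897.3152 / 421.4866 = 9.24659 years.

9.25 years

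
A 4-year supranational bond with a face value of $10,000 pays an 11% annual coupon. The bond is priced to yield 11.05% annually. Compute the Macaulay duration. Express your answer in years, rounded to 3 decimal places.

Periodic yield y = 0.1105. Discount each cash flow and weight by its year:
  t   CF        PV=CF/(1+0.1105)^t    t·PV
  1     1,100.00       990.5448       990.5448
  2     1,100.00       891.9809     1,783.9618
  3     1,100.00       803.2246     2,409.6738
  4    11,100.00     7,298.7540    29,195.0161
  Σ                  9,984.5043    34,379.1965
Price P = Σ PV = 9,984.5043.
Macaulay duration = Σ(t·PV) / P = 34,379.1965 / 9,984.5043 = 3.44326 years.

3.443 years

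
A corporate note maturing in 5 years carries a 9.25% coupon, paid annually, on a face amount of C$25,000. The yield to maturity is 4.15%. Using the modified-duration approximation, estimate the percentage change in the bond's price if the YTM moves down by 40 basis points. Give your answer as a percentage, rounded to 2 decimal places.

+1.65%

Periodic yield y = 0.0415. Modified duration first:
  t   CF        PV=CF/(1+0.0415)^t    t·PV
  1     2,312.50     2,220.3553     2,220.3553
  2     2,312.50     2,131.8821     4,263.7643
  3     2,312.50     2,046.9344     6,140.8031
  4     2,312.50     1,965.3715     7,861.4858
  5    27,312.50    22,287.6913   111,438.4563
  Σ                 30,652.2345   131,924.8647
P = 30,652.2345; D_Mac = 4.30392 yrs; D_mod = 4.30392/(1+0.0415) = 4.13243 yrs.
ΔP/P ≈ -D_mod · Δy = -4.13243 × (-0.004) = +0.016530 = +1.6530%.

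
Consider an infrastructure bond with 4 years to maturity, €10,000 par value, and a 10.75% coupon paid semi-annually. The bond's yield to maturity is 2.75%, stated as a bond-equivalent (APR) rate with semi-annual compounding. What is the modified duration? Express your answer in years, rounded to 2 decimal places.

Periodic yield y = 0.01375. First find Macaulay duration:
  t   CF        PV=CF/(1+0.01375)^t    t·PV
  1       537.50       530.2096       530.2096
  2       537.50       523.0181     1,046.0362
  3       537.50       515.9242     1,547.7725
  4       537.50       508.9264     2,035.7057
  5       537.50       502.0236     2,510.1180
  6       537.50       495.2144     2,971.2864
  7       537.50       488.4976     3,419.4829
  8    10,537.50     9,446.9290    75,575.4317
  Σ                 13,010.7428    89,636.0431
P = 13,010.7428; Macaulay duration = 89,636.0431 / 13,010.7428 = 6.88939 half-year periods = 3.44469 years.
Modified duration = D_Mac / (1 + y) = 3.44469 / 1.01375 = 3.39797 years.

3.40 years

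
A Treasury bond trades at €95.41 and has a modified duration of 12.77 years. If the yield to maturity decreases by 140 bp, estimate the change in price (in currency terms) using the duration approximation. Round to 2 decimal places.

+€17.06

Duration approximation: ΔP/P ≈ -D_mod · Δy = -12.77 × (-0.014) = +0.178780.
ΔP ≈ 95.41 × (+0.178780) = +17.0573998.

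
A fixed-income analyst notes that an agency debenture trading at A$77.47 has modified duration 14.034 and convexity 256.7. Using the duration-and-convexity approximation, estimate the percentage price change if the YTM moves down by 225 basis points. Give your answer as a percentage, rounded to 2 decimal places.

Duration effect: -D_mod·Δy = -14.034 × (-0.0225) = +0.315765
Convexity effect: ½·C·(Δy)² = 0.5 × 256.7 × (-0.0225)² = +0.0649771875
ΔP/P ≈ +0.315765 + 0.0649771875 = +0.3807421875
= +38.07421875%.

+38.07%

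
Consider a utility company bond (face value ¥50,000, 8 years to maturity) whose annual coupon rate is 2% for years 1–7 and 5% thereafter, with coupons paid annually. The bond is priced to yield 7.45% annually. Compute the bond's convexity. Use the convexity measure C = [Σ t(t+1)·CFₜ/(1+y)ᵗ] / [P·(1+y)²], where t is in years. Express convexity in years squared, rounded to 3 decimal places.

With y = 0.0745:
  t   CF        PV=CF/(1+0.0745)^t    t·PV        t(t+1)·PV
  1     1,000.00       930.6654       930.6654       1,861.3309
  2     1,000.00       866.1381     1,732.2763       5,196.8288
  3     1,000.00       806.0848     2,418.2544       9,673.0178
  4     1,000.00       750.1953     3,000.7811      15,003.9054
  5     1,000.00       698.1808     3,490.9040      20,945.4240
  6     1,000.00       649.7727     3,898.6364      27,290.4547
  7     1,000.00       604.7210     4,233.0471      33,864.3768
  8    52,500.00    29,546.6294   236,373.0351   2,127,357.3163
  Σ                 34,852.3876   256,077.5998   2,241,192.6546
P = 34,852.3876.
Convexity = Σ t(t+1)·PV / [P·(1+y)²] = 2,241,192.6546 / (34,852.3876 × 1.154550) = 55.69726.

55.697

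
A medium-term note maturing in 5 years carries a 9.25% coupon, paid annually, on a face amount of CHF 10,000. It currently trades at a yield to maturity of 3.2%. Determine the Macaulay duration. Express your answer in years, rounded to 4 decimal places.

4.3187 years

Periodic yield y = 0.032. Discount each cash flow and weight by its year:
  t   CF        PV=CF/(1+0.032)^t    t·PV
  1       925.00       896.3178       896.3178
  2       925.00       868.5250     1,737.0501
  3       925.00       841.5940     2,524.7821
  4       925.00       815.4981     3,261.9923
  5    10,925.00     9,333.0364    46,665.1820
  Σ                 12,754.9713    55,085.3242
Price P = Σ PV = 12,754.9713.
Macaulay duration = Σ(t·PV) / P = 55,085.3242 / 12,754.9713 = 4.31873 years.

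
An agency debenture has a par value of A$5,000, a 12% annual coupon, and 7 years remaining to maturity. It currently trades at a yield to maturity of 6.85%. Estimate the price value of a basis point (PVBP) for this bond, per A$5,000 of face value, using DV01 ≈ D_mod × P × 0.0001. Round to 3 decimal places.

Periodic yield y = 0.0685.
  t   CF        PV=CF/(1+0.0685)^t    t·PV
  1       600.00       561.5349       561.5349
  2       600.00       525.5357     1,051.0713
  3       600.00       491.8443     1,475.5330
  4       600.00       460.3129     1,841.2516
  5       600.00       430.8029     2,154.0145
  6       600.00       403.1847     2,419.1085
  7     5,600.00     3,521.8134    24,652.6938
  Σ                  6,395.0288    34,155.2076
P = 6,395.0288; D_Mac = 5.34090 yrs; D_mod = 4.99850 yrs.
DV01 ≈ 4.99850 × 6,395.0288 × 0.0001 = 3.196557.

A$3.197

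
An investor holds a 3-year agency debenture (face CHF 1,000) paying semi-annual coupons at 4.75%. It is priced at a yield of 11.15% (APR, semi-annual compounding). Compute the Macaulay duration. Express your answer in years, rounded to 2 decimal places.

Periodic yield y = 0.05575. Discount each cash flow and weight by its period:
  t   CF        PV=CF/(1+0.05575)^t    t·PV
  1        23.75        22.4959        22.4959
  2        23.75        21.3079        42.6159
  3        23.75        20.1828        60.5483
  4        23.75        19.1170        76.4679
  5        23.75        18.1075        90.5374
  6     1,023.75       739.3114     4,435.8681
  Σ                    840.5224     4,728.5334
Price P = Σ PV = 840.5224.
Macaulay duration = Σ(t·PV) / P = 4,728.5334 / 840.5224 = 5.62571 half-year periods.
In years: 5.62571 / 2 = 2.81285 years.

2.81 years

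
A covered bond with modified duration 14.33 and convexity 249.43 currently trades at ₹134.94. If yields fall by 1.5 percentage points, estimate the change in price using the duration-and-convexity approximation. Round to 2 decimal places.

+₹32.79

Duration effect: -D_mod·Δy = -14.33 × (-0.015) = +0.214950
Convexity effect: ½·C·(Δy)² = 0.5 × 249.43 × (-0.015)² = +0.028060875
ΔP/P ≈ +0.214950 + 0.028060875 = +0.243010875
ΔP ≈ 134.94 × (+0.243010875) = +32.7918874725.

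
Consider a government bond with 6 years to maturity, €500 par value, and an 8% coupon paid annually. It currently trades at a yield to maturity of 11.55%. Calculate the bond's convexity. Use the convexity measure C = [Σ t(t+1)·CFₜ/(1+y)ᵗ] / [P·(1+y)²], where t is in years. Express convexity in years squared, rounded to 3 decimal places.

With y = 0.1155:
  t   CF        PV=CF/(1+0.1155)^t    t·PV        t(t+1)·PV
  1        40.00        35.8584        35.8584          71.7167
  2        40.00        32.1455        64.2911         192.8733
  3        40.00        28.8172        86.4515         345.8060
  4        40.00        25.8334       103.3336         516.6681
  5        40.00        23.1586       115.7930         694.7577
  6       540.00       280.2698     1,681.6188      11,771.3318
  Σ                    426.0829     2,087.3464      13,593.1537
P = 426.0829.
Convexity = Σ t(t+1)·PV / [P·(1+y)²] = 13,593.1537 / (426.0829 × 1.244340) = 25.63817.

25.638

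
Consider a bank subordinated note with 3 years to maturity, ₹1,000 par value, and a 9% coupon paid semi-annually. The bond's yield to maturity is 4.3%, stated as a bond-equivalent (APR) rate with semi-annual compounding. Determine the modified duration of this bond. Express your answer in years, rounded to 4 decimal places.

2.6588 years

Periodic yield y = 0.0215. First find Macaulay duration:
  t   CF        PV=CF/(1+0.0215)^t    t·PV
  1        45.00        44.0529        44.0529
  2        45.00        43.1257        86.2513
  3        45.00        42.2180       126.6539
  4        45.00        41.3294       165.3176
  5        45.00        40.4595       202.2976
  6     1,045.00       919.7845     5,518.7067
  Σ                  1,130.9699     6,143.2800
P = 1,130.9699; Macaulay duration = 6,143.2800 / 1,130.9699 = 5.43187 half-year periods = 2.71593 years.
Modified duration = D_Mac / (1 + y) = 2.71593 / 1.0215 = 2.65877 years.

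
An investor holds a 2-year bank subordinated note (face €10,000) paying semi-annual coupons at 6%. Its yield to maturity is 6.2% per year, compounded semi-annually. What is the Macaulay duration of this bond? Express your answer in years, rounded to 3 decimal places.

Periodic yield y = 0.031. Discount each cash flow and weight by its period:
  t   CF        PV=CF/(1+0.031)^t    t·PV
  1       300.00       290.9796       290.9796
  2       300.00       282.2305       564.4610
  3       300.00       273.7444       821.2332
  4    10,300.00     9,115.9632    36,463.8528
  Σ                  9,962.9177    38,140.5267
Price P = Σ PV = 9,962.9177.
Macaulay duration = Σ(t·PV) / P = 38,140.5267 / 9,962.9177 = 3.82825 half-year periods.
In years: 3.82825 / 2 = 1.91412 years.

1.914 years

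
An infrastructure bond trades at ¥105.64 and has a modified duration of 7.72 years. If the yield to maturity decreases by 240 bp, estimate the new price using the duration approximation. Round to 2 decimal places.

¥125.21

Duration approximation: ΔP/P ≈ -D_mod · Δy = -7.72 × (-0.024) = +0.185280.
New price ≈ 105.64 × (1 + 0.185280) = 125.2129792.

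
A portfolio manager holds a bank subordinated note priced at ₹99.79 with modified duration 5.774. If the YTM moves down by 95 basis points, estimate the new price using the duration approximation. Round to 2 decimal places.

Duration approximation: ΔP/P ≈ -D_mod · Δy = -5.774 × (-0.0095) = +0.054853.
New price ≈ 99.79 × (1 + 0.054853) = 105.26378087.

₹105.26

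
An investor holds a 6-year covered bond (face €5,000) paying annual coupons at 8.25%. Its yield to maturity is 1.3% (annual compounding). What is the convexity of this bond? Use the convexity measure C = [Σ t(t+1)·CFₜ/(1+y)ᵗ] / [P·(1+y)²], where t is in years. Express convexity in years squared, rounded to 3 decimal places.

33.136

With y = 0.013:
  t   CF        PV=CF/(1+0.013)^t    t·PV        t(t+1)·PV
  1       412.50       407.2063       407.2063         814.4126
  2       412.50       401.9806       803.9611       2,411.8834
  3       412.50       396.8219     1,190.4657       4,761.8626
  4       412.50       391.7294     1,566.9176       7,834.5881
  5       412.50       386.7023     1,933.5114      11,601.0682
  6     5,412.50     5,008.8870    30,053.3222     210,373.2555
  Σ                  6,993.3275    35,955.3843     237,797.0705
P = 6,993.3275.
Convexity = Σ t(t+1)·PV / [P·(1+y)²] = 237,797.0705 / (6,993.3275 × 1.026169) = 33.13628.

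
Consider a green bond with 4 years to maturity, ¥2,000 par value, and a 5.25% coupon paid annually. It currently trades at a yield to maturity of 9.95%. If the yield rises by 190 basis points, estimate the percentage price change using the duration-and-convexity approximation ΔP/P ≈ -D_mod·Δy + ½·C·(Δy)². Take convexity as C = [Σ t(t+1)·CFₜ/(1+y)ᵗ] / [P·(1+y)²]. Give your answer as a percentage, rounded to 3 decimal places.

With y = 0.0995:
  t   CF        PV=CF/(1+0.0995)^t    t·PV        t(t+1)·PV
  1       105.00        95.4980        95.4980         190.9959
  2       105.00        86.8558       173.7116         521.1348
  3       105.00        78.9957       236.9872         947.9487
  4     2,105.00     1,440.3604     5,761.4415      28,807.2075
  Σ                  1,701.7099     6,267.6382      30,467.2869
P = 1,701.7099; D_Mac = 3.68314 yrs; D_mod = 3.34983 yrs; C = 14.81009.
Duration effect: -3.34983 × (+0.019) = -0.063647
Convexity effect: 0.5 × 14.81009 × (0.019)² = +0.0026732
ΔP/P ≈ -0.063647 + 0.0026732 = -0.060974 = -6.0974%.

-6.097%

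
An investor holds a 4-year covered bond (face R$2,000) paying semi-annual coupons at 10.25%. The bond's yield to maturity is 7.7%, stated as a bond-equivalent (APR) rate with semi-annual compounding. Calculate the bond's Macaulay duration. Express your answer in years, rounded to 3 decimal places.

Periodic yield y = 0.0385. Discount each cash flow and weight by its period:
  t   CF        PV=CF/(1+0.0385)^t    t·PV
  1       102.50        98.7000        98.7000
  2       102.50        95.0410       190.0819
  3       102.50        91.5175       274.5526
  4       102.50        88.1247       352.4990
  5       102.50        84.8577       424.2886
  6       102.50        81.7118       490.2709
  7       102.50        78.6825       550.7778
  8     2,102.50     1,554.1180    12,432.9442
  Σ                  2,172.7534    14,814.1151
Price P = Σ PV = 2,172.7534.
Macaulay duration = Σ(t·PV) / P = 14,814.1151 / 2,172.7534 = 6.81813 half-year periods.
In years: 6.81813 / 2 = 3.40906 years.

3.409 years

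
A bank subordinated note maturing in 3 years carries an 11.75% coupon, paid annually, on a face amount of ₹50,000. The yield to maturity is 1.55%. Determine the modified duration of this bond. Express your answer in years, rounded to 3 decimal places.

Periodic yield y = 0.0155. First find Macaulay duration:
  t   CF        PV=CF/(1+0.0155)^t    t·PV
  1     5,875.00     5,785.3274     5,785.3274
  2     5,875.00     5,697.0236    11,394.0471
  3    55,875.00    53,355.3229   160,065.9688
  Σ                 64,837.6739   177,245.3434
P = 64,837.6739; Macaulay duration = 177,245.3434 / 64,837.6739 = 2.73368 years.
Modified duration = D_Mac / (1 + y) = 2.73368 / 1.0155 = 2.69195 years.

2.692 years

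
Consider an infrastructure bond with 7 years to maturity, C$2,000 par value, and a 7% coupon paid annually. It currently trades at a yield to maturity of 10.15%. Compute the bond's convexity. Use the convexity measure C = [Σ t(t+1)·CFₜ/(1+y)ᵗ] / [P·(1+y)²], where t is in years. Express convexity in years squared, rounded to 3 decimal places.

34.480

With y = 0.1015:
  t   CF        PV=CF/(1+0.1015)^t    t·PV        t(t+1)·PV
  1       140.00       127.0994       127.0994         254.1988
  2       140.00       115.3876       230.7751         692.3254
  3       140.00       104.7549       314.2648       1,257.0593
  4       140.00        95.1021       380.4083       1,902.0417
  5       140.00        86.3387       431.6935       2,590.1611
  6       140.00        78.3828       470.2971       3,292.0795
  7     2,140.00     1,087.7329     7,614.1303      60,913.0422
  Σ                  1,694.7985     9,568.6686      70,900.9081
P = 1,694.7985.
Convexity = Σ t(t+1)·PV / [P·(1+y)²] = 70,900.9081 / (1,694.7985 × 1.213302) = 34.47980.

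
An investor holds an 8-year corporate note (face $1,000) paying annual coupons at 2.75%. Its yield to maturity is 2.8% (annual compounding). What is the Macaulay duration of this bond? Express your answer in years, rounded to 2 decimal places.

7.29 years

Periodic yield y = 0.028. Discount each cash flow and weight by its year:
  t   CF        PV=CF/(1+0.028)^t    t·PV
  1        27.50        26.7510        26.7510
  2        27.50        26.0223        52.0447
  3        27.50        25.3136        75.9407
  4        27.50        24.6241        98.4964
  5        27.50        23.9534       119.7670
  6        27.50        23.3010       139.8058
  7        27.50        22.6663       158.6642
  8     1,027.50       823.8287     6,590.6295
  Σ                    996.4604     7,262.0993
Price P = Σ PV = 996.4604.
Macaulay duration = Σ(t·PV) / P = 7,262.0993 / 996.4604 = 7.28790 years.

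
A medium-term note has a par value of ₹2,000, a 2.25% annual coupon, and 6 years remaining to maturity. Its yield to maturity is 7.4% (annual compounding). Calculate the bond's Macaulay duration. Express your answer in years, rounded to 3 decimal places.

5.621 years

Periodic yield y = 0.074. Discount each cash flow and weight by its year:
  t   CF        PV=CF/(1+0.074)^t    t·PV
  1        45.00        41.8994        41.8994
  2        45.00        39.0125        78.0250
  3        45.00        36.3245       108.9735
  4        45.00        33.8217       135.2868
  5        45.00        31.4913       157.4567
  6     2,045.00     1,332.5012     7,995.0075
  Σ                  1,515.0507     8,516.6489
Price P = Σ PV = 1,515.0507.
Macaulay duration = Σ(t·PV) / P = 8,516.6489 / 1,515.0507 = 5.62136 years.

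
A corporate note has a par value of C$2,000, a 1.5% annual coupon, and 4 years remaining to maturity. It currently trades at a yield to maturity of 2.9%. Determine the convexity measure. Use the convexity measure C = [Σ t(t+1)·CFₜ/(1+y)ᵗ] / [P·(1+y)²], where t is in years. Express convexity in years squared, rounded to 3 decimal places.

18.320

With y = 0.029:
  t   CF        PV=CF/(1+0.029)^t    t·PV        t(t+1)·PV
  1        30.00        29.1545        29.1545          58.3090
  2        30.00        28.3329        56.6657         169.9972
  3        30.00        27.5344        82.6031         330.4124
  4     2,030.00     1,810.6501     7,242.6005      36,213.0025
  Σ                  1,895.6719     7,411.0239      36,771.7212
P = 1,895.6719.
Convexity = Σ t(t+1)·PV / [P·(1+y)²] = 36,771.7212 / (1,895.6719 × 1.058841) = 18.31977.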